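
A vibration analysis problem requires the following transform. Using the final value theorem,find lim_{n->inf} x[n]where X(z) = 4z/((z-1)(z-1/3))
Final value theorem: lim x[n] = lim_{z->1} (z-1) * X(z)
(z-1) * X(z) = 4z/(z-1/3)
As z->1: 4/(1 - 1/3) = 4/(2/3) = 6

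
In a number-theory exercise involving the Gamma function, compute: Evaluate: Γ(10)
Γ(n) = (n-1)! for positive integers
Γ(10) = 9! = 362880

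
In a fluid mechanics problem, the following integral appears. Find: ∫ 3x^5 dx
Using power rule: ∫ 3x^5 dx=3/6 x^6+C=(1/2)x^6+C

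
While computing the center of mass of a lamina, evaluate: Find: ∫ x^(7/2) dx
Power rule: ∫ x^(7/2) dx=x^(9/2)/(9/2) + C

Answer: (2/9)·x^(9/2) + C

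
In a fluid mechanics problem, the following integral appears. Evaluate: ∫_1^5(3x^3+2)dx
Step 1: Find antiderivative F(x) = (3/4)x^4 + 2x
Step 2: F(5) - F(1) = 1915/4 - (11/4) = 476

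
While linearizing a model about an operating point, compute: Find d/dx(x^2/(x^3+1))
Quotient rule: (f/g)'=(f'g - fg')/g²
f=x^2, f'=2x
g=x^3 + 1, g'=3x^2

Answer: (2x·(x^3 + 1) - 3x^4)/(x^3 + 1)²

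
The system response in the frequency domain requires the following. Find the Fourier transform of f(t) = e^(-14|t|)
Using the standard pair: F{e^(-a|t|)}=2a/(a^2+omega^2)
With a=14: F(omega)=28/(196+omega^2)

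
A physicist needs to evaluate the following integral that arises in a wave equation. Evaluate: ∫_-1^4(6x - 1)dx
Step 1: Find antiderivative F(x)=3x^2 - x
Step 2: F(4) - F(-1)=44 - (4)=40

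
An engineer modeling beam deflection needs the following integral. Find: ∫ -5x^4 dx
Using power rule: ∫ -5x^4 dx=-5/5 x^5 + C=-x^5 + C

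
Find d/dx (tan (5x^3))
Chain rule: d/dx[tan(u)] = sec²(u)·u' where u = 5x^3
u' = 15x^2

Answer: 15x^2·sec²(5x^3)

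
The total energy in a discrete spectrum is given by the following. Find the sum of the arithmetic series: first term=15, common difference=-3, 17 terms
Last term: a_n=15 + (17 - 1)·-3=-33
Sum=n(a_1 + a_n)/2=17(15 + (-33))/2=-153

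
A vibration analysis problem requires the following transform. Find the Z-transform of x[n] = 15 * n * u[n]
Z{n * u[n]}=z/(z-1)^2
By linearity: Z{15 * n * u[n]}=15z/(z-1)^2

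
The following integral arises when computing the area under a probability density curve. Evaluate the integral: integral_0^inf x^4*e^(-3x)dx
This is a Gamma integral. Substitute u=3x (du=3 dx):
integral_0^inf x^4*e^(-3x) dx=(1/3^5) integral_0^inf u^4*e^(-u) du
=Gamma(5)/3^5=4!/3^5=24/243

Answer: 8/81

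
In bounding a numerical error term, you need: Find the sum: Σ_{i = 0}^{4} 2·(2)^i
Geometric series: S=a(1 - r^n)/(1 - r)
a=2, r=2, n=5
S=2(1-32)/-1=62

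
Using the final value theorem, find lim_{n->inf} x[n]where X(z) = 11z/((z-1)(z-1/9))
Final value theorem: lim x[n]=lim_{z->1} (z-1) * X(z)
(z-1) * X(z)=11z/(z-1/9)
As z->1: 11/(1-1/9)=11/(8/9)=99/8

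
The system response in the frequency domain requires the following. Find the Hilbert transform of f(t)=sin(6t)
The Hilbert transform shifts each frequency component by -pi/2.
H{sin(wt)}=-cos(wt)
With w=6: H{sin(6t)}=-cos(6t)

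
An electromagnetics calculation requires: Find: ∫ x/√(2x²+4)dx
Let u = 2x² + 4, du = 4x dx
∫ (1/4)·u^(-1/2) du = √u/2 + C

Answer: √(2x² + 4)/2 + C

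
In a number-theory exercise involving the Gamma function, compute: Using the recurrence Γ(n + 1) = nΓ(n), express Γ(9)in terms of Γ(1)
Γ(9)=8Γ(8)=8·7Γ(7)=...=8!·Γ(1)=40320·Γ(1)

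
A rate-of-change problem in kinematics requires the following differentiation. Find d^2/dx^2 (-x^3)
Apply power rule 2 times:
d^1: -3x^2
d^2: -6x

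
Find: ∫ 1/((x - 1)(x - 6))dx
Partial fractions: 1/((x-1)(x-6)) = A/(x-1) + B/(x-6)
A = -1/5, B = 1/5
∫ [-1/5· 1/(x-1) + 1/5· 1/(x-6)] dx
= (1/5)[ln|x-6| - ln|x-1|] + C

Answer: (1/5)·ln|(x-6)/(x-1)| + C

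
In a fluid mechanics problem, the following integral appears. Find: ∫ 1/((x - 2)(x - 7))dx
Partial fractions: 1/((x-2)(x-7))=A/(x-2) + B/(x-7)
A=-1/5, B=1/5
∫ [-1/5· 1/(x-2) + 1/5· 1/(x-7)] dx
=(1/5)[ln|x-7| - ln|x-2|] + C

Answer: (1/5)·ln|(x-7)/(x-2)| + C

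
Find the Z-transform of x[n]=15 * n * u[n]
Z{n * u[n]}=z/(z-1)^2
By linearity: Z{15 * n * u[n]}=15z/(z-1)^2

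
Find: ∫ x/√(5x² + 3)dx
Let u=5x² + 3, du=10x dx
∫ (1/10)·u^(-1/2) du=√u/5 + C

Answer: √(5x² + 3)/5 + C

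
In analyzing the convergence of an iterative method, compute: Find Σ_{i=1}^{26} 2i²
= 2·n(n+1)(2n+1)/6 = 2·26·27·53/6 = 12402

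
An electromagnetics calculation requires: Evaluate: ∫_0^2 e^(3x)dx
Antiderivative: (1/3)e^(3x)
Evaluate: (1/3)(e^6 - 1)

Answer: (e^6 - 1)/3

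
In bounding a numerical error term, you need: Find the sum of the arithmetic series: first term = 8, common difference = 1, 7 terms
Last term: a_n=8+(7-1)·1=14
Sum=n(a_1+a_n)/2=7(8+14)/2=77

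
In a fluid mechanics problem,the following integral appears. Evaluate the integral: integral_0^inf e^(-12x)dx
integral_0^inf e^(-12x) dx = [-1/12 * e^(-12x)]_0^inf
= 0 - (-1/12) = 1/12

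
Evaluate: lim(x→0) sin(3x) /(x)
L'Hôpital (0/0): lim 3cos(3x)/1 = 3/1

Answer: 3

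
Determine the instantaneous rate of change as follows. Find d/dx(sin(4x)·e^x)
Product rule: (fg)' = f'g+fg'
f = sin(4x), f' = 4·cos(4x)
g = e^x, g' = e^x

Answer: 4·cos(4x)·e^x+sin(4x)·e^x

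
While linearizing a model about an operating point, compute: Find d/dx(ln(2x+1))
Chain rule: d/dx[ln(u)]=u'/u where u=2x+1
u'=2

Answer: (2)/(2x+1)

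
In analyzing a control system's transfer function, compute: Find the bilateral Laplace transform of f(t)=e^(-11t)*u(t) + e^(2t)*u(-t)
For e^(-11t)*u(t): L = 1/(s+11), Re(s) > -11
For e^(2t)*u(-t): L = -1/(s-2), Re(s) < 2
Combined: F(s) = 1/(s+11)-1/(s-2), -11 < Re(s) < 2

Answer: 1/(s+11)-1/(s-2), ROC: -11 < Re(s) < 2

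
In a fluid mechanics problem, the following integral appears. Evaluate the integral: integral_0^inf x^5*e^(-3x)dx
This is a Gamma integral. Substitute u=3x (du=3 dx):
integral_0^inf x^5 * e^(-3x) dx=(1/3^6) integral_0^inf u^5 * e^(-u) du
=Gamma(6)/3^6=5!/3^6=120/729

Answer: 40/243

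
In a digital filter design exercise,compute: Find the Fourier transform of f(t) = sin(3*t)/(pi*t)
sin(W*t)/(pi*t) = (W/pi)*sinc(W*t/pi) is the impulse response of the ideal low-pass filter with cutoff W (here W = 3).
Its Fourier transform is a rectangular function:
F(omega) = 1 for |omega| < 3, 0 otherwise

Answer: rect(omega/6) [i.e., 1 for |omega| < 3, 0 otherwise]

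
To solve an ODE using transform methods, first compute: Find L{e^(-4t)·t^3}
First shifting: L{e^(at)f(t)} = F(s-a)
L{t^3} = 6/s^4
Shift s → s+4: 6/(s+4)^4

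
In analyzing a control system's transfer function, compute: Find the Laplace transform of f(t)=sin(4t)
L{sin(wt)} = w/(s² + w²)
L{sin(4t)} = 4/(s² + 16)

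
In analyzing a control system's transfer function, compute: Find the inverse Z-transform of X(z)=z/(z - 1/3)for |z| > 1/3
Standard pair: z/(z-a) <-> a^n * u[n] for causal signals
With a=1/3: x[n]=(1/3)^n * u[n]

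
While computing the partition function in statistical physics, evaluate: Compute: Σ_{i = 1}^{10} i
Using formula: Σ i^1 = n(n + 1)/2 = 10·11/2 = 55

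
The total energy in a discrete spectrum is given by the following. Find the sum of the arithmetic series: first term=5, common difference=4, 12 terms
Last term: a_n = 5+(12-1)·4 = 49
Sum = n(a_1+a_n)/2 = 12(5+49)/2 = 324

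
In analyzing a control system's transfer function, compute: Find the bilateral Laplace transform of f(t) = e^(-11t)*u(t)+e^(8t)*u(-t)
For e^(-11t) * u(t): L = 1/(s+11), Re(s) > -11
For e^(8t) * u(-t): L = -1/(s-8), Re(s) < 8
Combined: F(s) = 1/(s+11)-1/(s-8), -11 < Re(s) < 8

Answer: 1/(s+11)-1/(s-8), ROC: -11 < Re(s) < 8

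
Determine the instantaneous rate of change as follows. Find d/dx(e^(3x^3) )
Chain rule: d/dx[e^u]=e^u · u' where u=3x^3
u'=9x^2

Answer: 9x^2·e^(3x^3)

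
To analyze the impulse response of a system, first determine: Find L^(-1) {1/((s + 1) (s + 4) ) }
Partial fractions: 1/((s + 1)(s + 4))=A/(s + 1) + B/(s + 4)
Cover-up: A=1/(s + 4)|_{s=-1}=1/3; B=1/(s + 1)|_{s=-4}=-1/3
L^(-1)=(1/3)e^(-t) - (1/3)e^(-4t)

Answer: (1/3)(e^(-t) - e^(-4t))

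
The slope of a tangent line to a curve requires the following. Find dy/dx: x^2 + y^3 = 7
Differentiate: 2x+3y^2·(dy/dx) = 0
dy/dx = -2x/(3y^2)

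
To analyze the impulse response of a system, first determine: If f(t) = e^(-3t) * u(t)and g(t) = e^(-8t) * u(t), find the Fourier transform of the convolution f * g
By the convolution theorem: F{f*g} = F(omega)*G(omega)
F(omega) = 1/(3+j*omega), G(omega) = 1/(8+j*omega)
F{f*g} = 1/((3+j*omega)(8+j*omega))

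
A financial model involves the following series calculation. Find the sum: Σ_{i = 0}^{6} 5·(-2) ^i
Geometric series: S=a(1 - r^n)/(1 - r)
a=5, r=-2, n=7
S=5(1 + 128)/3=215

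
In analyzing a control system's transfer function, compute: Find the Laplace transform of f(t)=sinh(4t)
L{sinh(at)} = a/(s²-a²)
L{sinh(4t)} = 4/(s²-16)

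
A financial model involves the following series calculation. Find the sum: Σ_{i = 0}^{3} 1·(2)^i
Geometric series: S=a(1 - r^n)/(1 - r)
a=1, r=2, n=4
S=1(1-16)/-1=15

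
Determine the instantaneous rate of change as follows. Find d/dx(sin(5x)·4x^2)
Product rule: (fg)' = f'g + fg'
f = sin(5x), f' = 5·cos(5x)
g = 4x^2, g' = 8x

Answer: 20·cos(5x)·x^2 + 8·sin(5x)·x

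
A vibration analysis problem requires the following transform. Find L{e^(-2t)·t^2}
First shifting: L{e^(at)f(t)} = F(s-a)
L{t^2} = 2/s^3
Shift s → s + 2: 2/(s + 2)^3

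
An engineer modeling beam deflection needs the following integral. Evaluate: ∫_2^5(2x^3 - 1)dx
Step 1: Find antiderivative F(x)=(1/2)x^4 - x
Step 2: F(5) - F(2)=615/2 - (6)=603/2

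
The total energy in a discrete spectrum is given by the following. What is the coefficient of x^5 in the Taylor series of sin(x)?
sin(x) = Σ (-1)^k x^(2k+1)/(2k+1)!
For x^5: (-1)^2/5! = 1/120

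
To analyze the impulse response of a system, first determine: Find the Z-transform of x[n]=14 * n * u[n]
Z{n * u[n]}=z/(z-1)^2
By linearity: Z{14 * n * u[n]}=14z/(z-1)^2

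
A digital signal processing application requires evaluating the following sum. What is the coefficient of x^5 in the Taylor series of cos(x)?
cos(x) has only even powers. Coefficient of x^5 = 0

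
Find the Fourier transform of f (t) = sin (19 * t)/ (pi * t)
sin(W*t)/(pi*t)=(W/pi)*sinc(W*t/pi) is the impulse response of the ideal low-pass filter with cutoff W (here W=19).
Its Fourier transform is a rectangular function:
F(omega)=1 for |omega| < 19, 0 otherwise

Answer: rect(omega/38) [i.e., 1 for |omega| < 19, 0 otherwise]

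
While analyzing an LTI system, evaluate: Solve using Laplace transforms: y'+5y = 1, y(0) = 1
Take L of both sides: sY(s) - 1 + 5Y(s) = 1/s
Y(s)(s + 5) = 1/s + 1
Y(s) = 1/(s(s + 5)) + 1/(s + 5)
Partial fractions: 1/(s(s + 5)) = (1/5)/s - (1/5)/(s + 5)
So Y(s) = (1/5)/s + (4/5)/(s + 5)
Inverse transform (L^(-1){1/s} = 1, L^(-1){1/(s + 5)} = e^(-5t)):

Answer: y(t) = 1/5 + (4/5)·e^(-5t)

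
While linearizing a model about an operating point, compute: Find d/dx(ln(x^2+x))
Chain rule: d/dx[ln(u)] = u'/u where u = x^2 + x
u' = 2x + 1

Answer: (2x + 1)/(x^2 + x)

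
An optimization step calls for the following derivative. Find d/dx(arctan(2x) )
d/dx[arctan(u)] = u'/(1+u²), u = 2x, u' = 2

Answer: 2/(1+4x²)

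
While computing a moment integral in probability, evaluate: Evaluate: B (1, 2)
B(x,y)=Γ(x)Γ(y)/Γ(x + y)=(x-1)!(y-1)!/(x + y-1)!
B(1,2)=0!·1!/2!=1/2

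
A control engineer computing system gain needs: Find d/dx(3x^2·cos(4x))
Product rule: (fg)' = f'g+fg'
f = 3x^2, f' = 6x
g = cos(4x), g' = -4·sin(4x)

Answer: 6x·cos(4x)-12x^2·sin(4x)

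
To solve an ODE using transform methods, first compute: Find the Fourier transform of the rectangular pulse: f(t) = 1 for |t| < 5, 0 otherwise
F(omega) = integral from -5 to 5 of e^(-j * omega * t) dt
= 2 * sin(5 * omega)/omega = 10 * sinc(5 * omega/pi)

Answer: 2 * sin(5 * omega)/omega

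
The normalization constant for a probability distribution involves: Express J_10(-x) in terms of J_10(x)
For integer n: J_n(-x) = (-1)^n J_n(x)
With n = 10: J_10(-x) = (-1)^10 J_10(x) = J_10(x)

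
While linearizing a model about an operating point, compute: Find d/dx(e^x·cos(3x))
Product rule: (fg)' = f'g+fg'
f = e^x, f' = e^x
g = cos(3x), g' = -3·sin(3x)

Answer: e^x·cos(3x)-3·e^x·sin(3x)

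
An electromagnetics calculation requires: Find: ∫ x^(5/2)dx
Power rule: ∫ x^(5/2) dx=x^(7/2)/(7/2)+C

Answer: (2/7)·x^(7/2)+C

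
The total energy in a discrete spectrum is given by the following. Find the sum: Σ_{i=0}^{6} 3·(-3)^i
Geometric series: S=a(1 - r^n)/(1 - r)
a=3, r=-3, n=7
S=3(1 + 2187)/4=1641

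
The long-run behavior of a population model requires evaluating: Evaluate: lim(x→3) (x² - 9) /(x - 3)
Factor: (x² - 9)=(x-3)(x+3)
Cancel (x-3): lim(x→3) (x+3)=6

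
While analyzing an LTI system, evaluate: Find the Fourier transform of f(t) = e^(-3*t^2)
The Fourier transform of a Gaussian e^(-a*t^2) is sqrt(pi/a)*e^(-omega^2/(4a)).
With a=3: F(omega)=sqrt(pi/3)*e^(-omega^2/12)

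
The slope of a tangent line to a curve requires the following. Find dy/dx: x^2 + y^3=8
Differentiate: 2x + 3y^2·(dy/dx) = 0
dy/dx = -2x/(3y^2)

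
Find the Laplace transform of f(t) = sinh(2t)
L{sinh(at)}=a/(s²-a²)
L{sinh(2t)}=2/(s²-4)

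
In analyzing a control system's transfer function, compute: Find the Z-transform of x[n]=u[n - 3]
Using the time-shift property: Z{u[n-3]}=z^(-3) * z/(z-1)
=z^(-2)/(z-1)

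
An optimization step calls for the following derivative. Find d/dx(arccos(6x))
d/dx[arccos(u)] = -u'/√(1-u²), u = 6x, u' = 6

Answer: -6/√(1 - 36x²)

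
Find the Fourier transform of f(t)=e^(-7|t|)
Using the standard pair: F{e^(-a|t|)} = 2a/(a^2+omega^2)
With a = 7: F(omega) = 14/(49+omega^2)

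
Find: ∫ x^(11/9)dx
Power rule: ∫ x^(11/9) dx = x^(20/9)/(20/9)+C

Answer: (9/20)·x^(20/9)+C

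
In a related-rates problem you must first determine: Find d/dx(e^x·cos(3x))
Product rule: (fg)'=f'g + fg'
f=e^x, f'=e^x
g=cos(3x), g'=-3·sin(3x)

Answer: e^x·cos(3x) - 3·e^x·sin(3x)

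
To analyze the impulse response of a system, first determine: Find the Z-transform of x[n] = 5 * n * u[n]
Z{n*u[n]} = z/(z-1)^2
By linearity: Z{5*n*u[n]} = 5z/(z-1)^2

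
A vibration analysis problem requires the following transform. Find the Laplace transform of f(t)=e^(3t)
L{e^(at)} = 1/(s-a)
L{e^(3t)} = 1/(s-3)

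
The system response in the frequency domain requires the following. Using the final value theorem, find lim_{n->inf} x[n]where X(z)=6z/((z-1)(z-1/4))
Final value theorem: lim x[n] = lim_{z->1} (z-1) * X(z)
(z-1) * X(z) = 6z/(z-1/4)
As z->1: 6/(1 - 1/4) = 6/(3/4) = 8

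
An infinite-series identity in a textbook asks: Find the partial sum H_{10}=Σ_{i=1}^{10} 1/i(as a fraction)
H_10 = 1+1/2+1/3+...+1/10
= 7381/2520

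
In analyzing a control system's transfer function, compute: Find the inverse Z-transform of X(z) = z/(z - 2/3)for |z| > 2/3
Standard pair: z/(z-a) <-> a^n * u[n] for causal signals
With a = 2/3: x[n] = (2/3)^n * u[n]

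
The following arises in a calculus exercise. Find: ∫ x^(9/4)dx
Power rule: ∫ x^(9/4) dx = x^(13/4)/(13/4) + C

Answer: (4/13)·x^(13/4) + C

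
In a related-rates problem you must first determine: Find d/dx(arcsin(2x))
d/dx[arcsin(u)]=u'/√(1-u²), u=2x, u'=2

Answer: 2/√(1-4x²)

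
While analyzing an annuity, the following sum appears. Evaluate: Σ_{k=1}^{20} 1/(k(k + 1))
Partial fractions: 1/(k(k + 1)) = 1/k - 1/(k + 1)
Telescoping sum: 1(1 - 1/21) = 1·20/21

Answer: 20/21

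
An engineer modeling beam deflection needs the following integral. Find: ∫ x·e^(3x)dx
Integration by parts: u = x, dv = e^(3x) dx
du = dx, v = e^(3x)/3
= x·e^(3x)/3 - ∫ e^(3x)/3 dx
= x·e^(3x)/3 - e^(3x)/9+C

Answer: e^(3x)(x/3-1/9)+C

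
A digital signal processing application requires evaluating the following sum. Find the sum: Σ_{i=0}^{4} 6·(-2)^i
Geometric series: S=a(1 - r^n)/(1 - r)
a=6, r=-2, n=5
S=6(1 + 32)/3=66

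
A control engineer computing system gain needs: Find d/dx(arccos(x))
d/dx[arccos(u)] = -u'/√(1-u²), u = x, u' = 1

Answer: -1/√(1-x²)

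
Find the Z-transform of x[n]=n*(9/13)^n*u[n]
Using the property Z{n * a^n * u[n]} = az/(z-a)^2
With a = 9/13: X(z) = (9/13)z/(z - 9/13)^2, |z| > 9/13

Answer: (9/13)z/(z - 9/13)^2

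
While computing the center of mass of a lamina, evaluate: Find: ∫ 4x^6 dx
Using power rule: ∫ 4x^6 dx = 4/7 x^7+C = (4/7)x^7+C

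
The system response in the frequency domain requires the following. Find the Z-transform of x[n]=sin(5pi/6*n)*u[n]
Z{sin(w0 * n) * u[n]}=z * sin(w0)/(z^2 - 2z * cos(w0) + 1)
With w0=5pi/6: X(z)=z * sin(5pi/6)/(z^2 - 2z * cos(5pi/6) + 1)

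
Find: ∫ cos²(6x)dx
Using identity cos²(u)=(1+cos(2u))/2:
∫ (1+cos(12x))/2 dx=x/2+sin(12x)/24+C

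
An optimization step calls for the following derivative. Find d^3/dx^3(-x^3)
Apply power rule 3 times:
d^1: -3x^2
d^2: -6x
d^3: -6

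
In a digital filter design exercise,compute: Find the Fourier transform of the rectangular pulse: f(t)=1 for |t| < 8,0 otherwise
F(omega)=integral from -8 to 8 of e^(-j * omega * t) dt
=2 * sin(8 * omega)/omega=16 * sinc(8 * omega/pi)

Answer: 2 * sin(8 * omega)/omega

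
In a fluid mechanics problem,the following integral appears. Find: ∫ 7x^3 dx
Using power rule: ∫ 7x^3 dx = 7/4 x^4 + C = (7/4)x^4 + C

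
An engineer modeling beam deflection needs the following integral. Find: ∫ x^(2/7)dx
Power rule: ∫ x^(2/7) dx=x^(9/7)/(9/7)+C

Answer: (7/9)·x^(9/7)+C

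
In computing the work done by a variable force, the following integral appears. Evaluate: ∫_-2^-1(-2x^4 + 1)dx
Step 1: Find antiderivative F(x)=(-2/5)x^5+x
Step 2: F(-1) - F(-2)=-3/5 - (54/5)=-57/5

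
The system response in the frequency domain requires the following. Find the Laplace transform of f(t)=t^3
L{t^n} = n!/s^(n + 1)
L{t^3} = 3!/s^4 = 6/s^4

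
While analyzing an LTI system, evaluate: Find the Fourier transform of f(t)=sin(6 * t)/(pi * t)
sin(W*t)/(pi*t)=(W/pi)*sinc(W*t/pi) is the impulse response of the ideal low-pass filter with cutoff W (here W=6).
Its Fourier transform is a rectangular function:
F(omega)=1 for |omega| < 6, 0 otherwise

Answer: rect(omega/12) [i.e., 1 for |omega| < 6, 0 otherwise]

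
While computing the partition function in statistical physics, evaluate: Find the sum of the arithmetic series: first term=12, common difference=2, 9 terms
Last term: a_n=12+(9-1)·2=28
Sum=n(a_1+a_n)/2=9(12+28)/2=180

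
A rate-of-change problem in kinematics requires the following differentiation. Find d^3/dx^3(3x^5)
Apply power rule 3 times:
d^1: 15x^4
d^2: 60x^3
d^3: 180x^2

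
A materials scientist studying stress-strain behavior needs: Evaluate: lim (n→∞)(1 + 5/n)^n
This is the definition of e^5: lim(1+5/n)^n=e^5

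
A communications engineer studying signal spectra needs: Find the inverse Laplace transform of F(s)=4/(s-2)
L^(-1){4/(s-a)} = c·e^(at)
Here a = 2, c = 4

Answer: 4e^(2t)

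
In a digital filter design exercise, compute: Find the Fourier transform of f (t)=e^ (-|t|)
Using the standard pair: F{e^(-a|t|)} = 2a/(a^2+omega^2)
With a = 1: F(omega) = 2/(1+omega^2)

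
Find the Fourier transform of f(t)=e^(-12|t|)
Using the standard pair: F{e^(-a|t|)} = 2a/(a^2 + omega^2)
With a = 12: F(omega) = 24/(144 + omega^2)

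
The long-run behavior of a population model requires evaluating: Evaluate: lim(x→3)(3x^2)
Polynomial is continuous, so substitute x=3:
3·3^2=27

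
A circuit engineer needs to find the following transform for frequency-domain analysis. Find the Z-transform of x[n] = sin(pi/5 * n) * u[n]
Z{sin(w0 * n) * u[n]} = z * sin(w0)/(z^2 - 2z * cos(w0) + 1)
With w0 = pi/5: X(z) = z * sin(pi/5)/(z^2 - 2z * cos(pi/5) + 1)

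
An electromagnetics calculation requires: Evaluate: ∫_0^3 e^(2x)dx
Antiderivative: (1/2)e^(2x)
Evaluate: (1/2)(e^6 - 1)

Answer: (e^6 - 1)/2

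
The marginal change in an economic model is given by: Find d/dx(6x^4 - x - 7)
Power rule: d/dx(ax^n)=n·a·x^(n-1)
Term by term: 24·x^3-1

Answer: 24x^3-1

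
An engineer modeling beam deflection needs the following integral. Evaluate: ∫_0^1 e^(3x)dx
Antiderivative: (1/3)e^(3x)
Evaluate: (1/3)(e^3 - 1)

Answer: (e^3 - 1)/3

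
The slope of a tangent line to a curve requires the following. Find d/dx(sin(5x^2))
Chain rule: d/dx[sin(u)] = cos(u)·u' where u = 5x^2
u' = 10x

Answer: 10x·cos(5x^2)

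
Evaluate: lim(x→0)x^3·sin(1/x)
Squeeze theorem: -|x^3| ≤ x^3·sin(1/x) ≤ |x^3|
Since x^3 → 0 as x → 0, by squeeze theorem the limit is 0

Answer: 0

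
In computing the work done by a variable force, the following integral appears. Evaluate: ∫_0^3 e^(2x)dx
Antiderivative: (1/2)e^(2x)
Evaluate: (1/2)(e^6-1)

Answer: (e^6-1)/2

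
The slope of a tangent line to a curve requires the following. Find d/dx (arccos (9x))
d/dx[arccos(u)] = -u'/√(1-u²), u = 9x, u' = 9

Answer: -9/√(1-81x²)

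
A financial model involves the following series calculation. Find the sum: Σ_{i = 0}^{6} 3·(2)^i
Geometric series: S=a(1 - r^n)/(1 - r)
a=3, r=2, n=7
S=3(1-128)/-1=381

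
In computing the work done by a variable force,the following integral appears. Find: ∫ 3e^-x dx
Since d/dx[e^-x]=- e^-x, we get -3e^-x+C

Answer: -3e^-x+C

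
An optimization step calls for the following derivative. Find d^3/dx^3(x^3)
Apply power rule 3 times:
d^1: 3x^2
d^2: 6x
d^3: 6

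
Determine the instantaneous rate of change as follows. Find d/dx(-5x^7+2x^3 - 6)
Power rule: d/dx(ax^n)=n·a·x^(n-1)
Term by term: -35·x^6 + 6·x^2

Answer: -35x^6 + 6x^2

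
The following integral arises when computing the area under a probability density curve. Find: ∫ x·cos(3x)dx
By parts: u=x, dv=cos(3x) dx
du=dx, v=sin(3x)/3
=x·sin(3x)/3+cos(3x)/3²+C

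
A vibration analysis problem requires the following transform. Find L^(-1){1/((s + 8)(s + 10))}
Partial fractions: 1/((s + 8)(s + 10))=A/(s + 8) + B/(s + 10)
Cover-up: A=1/(s + 10)|_{s=-8}=1/2; B=1/(s + 8)|_{s=-10}=-1/2
L^(-1)=(1/2)e^(-8t) - (1/2)e^(-10t)

Answer: (1/2)(e^(-8t) - e^(-10t))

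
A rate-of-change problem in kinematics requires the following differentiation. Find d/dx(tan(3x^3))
Chain rule: d/dx[tan(u)] = sec²(u)·u' where u = 3x^3
u' = 9x^2

Answer: 9x^2·sec²(3x^3)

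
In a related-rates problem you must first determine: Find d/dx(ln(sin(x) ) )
Chain rule: d/dx[ln(u)] = u'/u where u = sin(x)
u' = cos(x)

Answer: (cos(x))/(sin(x))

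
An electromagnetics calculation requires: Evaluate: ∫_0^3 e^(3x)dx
Antiderivative: (1/3)e^(3x)
Evaluate: (1/3)(e^9-1)

Answer: (e^9-1)/3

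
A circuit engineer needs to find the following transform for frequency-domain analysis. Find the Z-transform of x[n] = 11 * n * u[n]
Z{n * u[n]}=z/(z-1)^2
By linearity: Z{11 * n * u[n]}=11z/(z-1)^2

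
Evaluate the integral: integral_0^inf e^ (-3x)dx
integral_0^inf e^(-3x) dx = [-1/3 * e^(-3x)]_0^inf
= 0 - (-1/3) = 1/3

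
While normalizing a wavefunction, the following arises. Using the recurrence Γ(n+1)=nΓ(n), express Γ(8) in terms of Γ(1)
Γ(8) = 7Γ(7) = 7·6Γ(6) = ... = 7!·Γ(1) = 5040·Γ(1)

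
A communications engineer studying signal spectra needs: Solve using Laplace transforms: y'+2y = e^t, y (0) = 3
Take L: sY - 3+2Y = 1/(s-1)
Y(s+2) = 1/(s-1)+3
Y = 1/((s-1)(s+2))+3/(s+2)
Partial fractions: 1/((s-1)(s+2)) = (1/3)/(s-1) - (1/3)/(s+2)
So Y = (1/3)/(s-1)+(8/3)/(s+2)
Inverse Laplace transform (L^(-1){1/(s-1)} = e^t, L^(-1){1/(s+2)} = e^(-2t)):

Answer: y(t) = (1/3)·e^t+(8/3)·e^(-2t)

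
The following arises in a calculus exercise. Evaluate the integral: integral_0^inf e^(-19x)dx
integral_0^inf e^(-19x) dx=[-1/19*e^(-19x)]_0^inf
=0 - (-1/19)=1/19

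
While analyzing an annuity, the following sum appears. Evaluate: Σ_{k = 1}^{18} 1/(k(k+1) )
Partial fractions: 1/(k(k+1))=1/k - 1/(k+1)
Telescoping sum: 1(1-1/19)=1·18/19

Answer: 18/19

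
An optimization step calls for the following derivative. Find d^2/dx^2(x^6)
Apply power rule 2 times:
d^1: 6x^5
d^2: 30x^4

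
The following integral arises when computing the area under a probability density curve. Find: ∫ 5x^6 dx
Using power rule: ∫ 5x^6 dx = 5/7 x^7 + C = (5/7)x^7 + C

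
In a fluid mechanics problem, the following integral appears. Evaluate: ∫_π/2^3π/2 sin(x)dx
Antiderivative: -cos(x)
Evaluate at bounds: [-cos(1·3π/2)/1] - [-cos(1·π/2)/1]
=(-(0) + (0))/1=0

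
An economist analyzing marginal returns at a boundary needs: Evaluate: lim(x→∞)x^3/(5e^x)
Apply L'Hôpital 3 times (∞/∞ each time):
Eventually get 3!/(5e^x) → 0

Answer: 0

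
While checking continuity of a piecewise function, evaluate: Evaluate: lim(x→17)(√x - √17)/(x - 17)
Multiply by conjugate (√x + √17)/(√x + √17):
= (x - 17)/((x - 17)(√x + √17)) = 1/(√x + √17)
As x → 17: 1/(2√17)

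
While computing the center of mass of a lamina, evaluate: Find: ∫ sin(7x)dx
Using substitution u = 7x: ∫ sin(u) du/7 = -cos(u)/7 + C

Answer: (-1/7)cos(7x) + C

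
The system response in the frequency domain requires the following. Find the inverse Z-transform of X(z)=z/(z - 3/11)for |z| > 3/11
Standard pair: z/(z-a) <-> a^n*u[n] for causal signals
With a=3/11: x[n]=(3/11)^n*u[n]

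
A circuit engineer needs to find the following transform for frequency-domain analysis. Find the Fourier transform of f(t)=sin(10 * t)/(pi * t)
sin(W*t)/(pi*t) = (W/pi)*sinc(W*t/pi) is the impulse response of the ideal low-pass filter with cutoff W (here W = 10).
Its Fourier transform is a rectangular function:
F(omega) = 1 for |omega| < 10, 0 otherwise

Answer: rect(omega/20) [i.e., 1 for |omega| < 10, 0 otherwise]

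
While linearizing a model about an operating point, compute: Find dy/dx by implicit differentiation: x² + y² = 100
Differentiate both sides: 2x + 2y·(dy/dx)=0
Solve: dy/dx=-2x/(2y)=-x/y

Answer: dy/dx=-x/y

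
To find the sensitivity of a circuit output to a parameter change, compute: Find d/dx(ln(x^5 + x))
Chain rule: d/dx[ln(u)]=u'/u where u=x^5+x
u'=5x^4+1

Answer: (5x^4+1)/(x^5+x)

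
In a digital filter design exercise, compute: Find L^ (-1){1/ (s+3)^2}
L^(-1){1/(s-a)^n}=t^(n-1)·e^(at)/(n-1)!
Here a=-3, n=2: t^1·e^(-3t)/1

Answer: t·e^(-3t)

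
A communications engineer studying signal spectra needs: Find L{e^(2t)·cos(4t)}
First shifting: L{e^(at)f(t)} = F(s-a)
L{cos(4t)} = s/(s²+16)
Shift: (s-2)/((s-2)²+16)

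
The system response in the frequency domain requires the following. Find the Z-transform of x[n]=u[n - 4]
Using the time-shift property: Z{u[n-4]}=z^(-4) * z/(z-1)
=z^(-3)/(z-1)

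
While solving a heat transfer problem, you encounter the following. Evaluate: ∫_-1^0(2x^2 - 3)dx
Step 1: Find antiderivative F(x) = (2/3)x^3-3x
Step 2: F(0) - F(-1) = 0 - (7/3) = -7/3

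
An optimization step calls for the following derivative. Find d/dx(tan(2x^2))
Chain rule: d/dx[tan(u)] = sec²(u)·u' where u = 2x^2
u' = 4x

Answer: 4x·sec²(2x^2)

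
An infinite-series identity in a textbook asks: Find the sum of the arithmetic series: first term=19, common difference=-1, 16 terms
Last term: a_n=19 + (16 - 1)·-1=4
Sum=n(a_1 + a_n)/2=16(19 + 4)/2=184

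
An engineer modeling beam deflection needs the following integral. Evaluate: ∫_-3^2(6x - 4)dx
Step 1: Find antiderivative F(x) = 3x^2 - 4x
Step 2: F(2) - F(-3) = 4 - (39) = -35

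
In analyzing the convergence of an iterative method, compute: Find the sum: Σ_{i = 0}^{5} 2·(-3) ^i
Geometric series: S=a(1 - r^n)/(1 - r)
a=2, r=-3, n=6
S=2(1 - 729)/4=-364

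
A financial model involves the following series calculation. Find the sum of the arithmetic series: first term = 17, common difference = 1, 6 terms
Last term: a_n=17 + (6 - 1)·1=22
Sum=n(a_1 + a_n)/2=6(17 + 22)/2=117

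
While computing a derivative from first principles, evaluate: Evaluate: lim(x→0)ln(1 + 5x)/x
L'Hôpital (0/0): lim 5/(1 + 5x) / 1 = 5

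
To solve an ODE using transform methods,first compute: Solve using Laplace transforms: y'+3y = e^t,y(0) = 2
Take L: sY - 2 + 3Y = 1/(s-1)
Y(s + 3) = 1/(s-1) + 2
Y = 1/((s-1)(s + 3)) + 2/(s + 3)
Partial fractions: 1/((s-1)(s + 3)) = (1/4)/(s-1) - (1/4)/(s + 3)
So Y = (1/4)/(s-1) + (7/4)/(s + 3)
Inverse Laplace transform (L^(-1){1/(s-1)} = e^t, L^(-1){1/(s + 3)} = e^(-3t)):

Answer: y(t) = (1/4)·e^t + (7/4)·e^(-3t)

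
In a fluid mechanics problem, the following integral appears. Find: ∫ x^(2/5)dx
Power rule: ∫ x^(2/5) dx=x^(7/5)/(7/5)+C

Answer: (5/7)·x^(7/5)+C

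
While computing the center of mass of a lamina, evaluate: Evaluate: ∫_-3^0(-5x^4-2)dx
Step 1: Find antiderivative F(x) = -x^5-2x
Step 2: F(0) - F(-3) = 0 - (249) = -249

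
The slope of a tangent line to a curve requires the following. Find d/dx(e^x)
Chain rule: d/dx[e^u] = e^u · u' where u = x
u' = 1

Answer: 1·e^x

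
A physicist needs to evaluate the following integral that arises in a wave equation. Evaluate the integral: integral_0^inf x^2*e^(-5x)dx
This is a Gamma integral. Substitute u=5x (du=5 dx):
integral_0^inf x^2 * e^(-5x) dx=(1/5^3) integral_0^inf u^2 * e^(-u) du
=Gamma(3)/5^3=2!/5^3=2/125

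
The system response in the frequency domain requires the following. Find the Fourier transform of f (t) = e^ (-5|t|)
Using the standard pair: F{e^(-a|t|)} = 2a/(a^2+omega^2)
With a = 5: F(omega) = 10/(25+omega^2)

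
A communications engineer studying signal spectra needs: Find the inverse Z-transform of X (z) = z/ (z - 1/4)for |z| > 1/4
Standard pair: z/(z-a) <-> a^n * u[n] for causal signals
With a=1/4: x[n]=(1/4)^n * u[n]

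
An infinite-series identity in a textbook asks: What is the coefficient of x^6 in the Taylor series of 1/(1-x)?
1/(1-x) = Σ x^n for |x|<1
All coefficients are 1

Answer: 1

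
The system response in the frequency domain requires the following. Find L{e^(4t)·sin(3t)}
First shifting: L{e^(at)f(t)} = F(s-a)
L{sin(3t)} = 3/(s²+9)
Shift: 3/((s-4)²+9)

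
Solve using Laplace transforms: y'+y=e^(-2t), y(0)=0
Take L: sY - 0 + Y=1/(s + 2)
Y(s + 1)=1/(s + 2) + 0
Y=1/((s + 2)(s + 1)) + 0/(s + 1)
Partial fractions: 1/((s + 2)(s + 1))=-1/(s + 2) + 1/(s + 1)
So Y=-1/(s + 2) + 1/(s + 1)
Inverse Laplace transform (L^(-1){1/(s + 2)}=e^(-2t), L^(-1){1/(s + 1)}=e^(-t)):

Answer: y(t)=-1·e^(-2t) + e^(-t)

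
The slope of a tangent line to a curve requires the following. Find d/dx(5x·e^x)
Product rule: (fg)'=f'g+fg'
f=5x, f'=5
g=e^x, g'=e^x

Answer: 5·e^x+5x·e^x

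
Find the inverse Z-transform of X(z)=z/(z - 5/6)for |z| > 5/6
Standard pair: z/(z-a) <-> a^n * u[n] for causal signals
With a=5/6: x[n]=(5/6)^n * u[n]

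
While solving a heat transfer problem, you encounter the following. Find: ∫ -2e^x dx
Since d/dx[e^x] = +e^x, we get -2e^x+C

Answer: -2e^x+C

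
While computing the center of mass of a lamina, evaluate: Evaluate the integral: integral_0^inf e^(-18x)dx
integral_0^inf e^(-18x) dx=[-1/18 * e^(-18x)]_0^inf
=0 - (-1/18)=1/18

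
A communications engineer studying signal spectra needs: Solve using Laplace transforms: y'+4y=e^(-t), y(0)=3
Take L: sY - 3+4Y=1/(s+1)
Y(s+4)=1/(s+1)+3
Y=1/((s+1)(s+4))+3/(s+4)
Partial fractions: 1/((s+1)(s+4))=(1/3)/(s+1) - (1/3)/(s+4)
So Y=(1/3)/(s+1)+(8/3)/(s+4)
Inverse Laplace transform (L^(-1){1/(s+1)}=e^(-t), L^(-1){1/(s+4)}=e^(-4t)):

Answer: y(t)=(1/3)·e^(-t)+(8/3)·e^(-4t)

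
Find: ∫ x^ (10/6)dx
Power rule: ∫ x^(5/3) dx=x^(8/3)/(8/3) + C

Answer: (3/8)·x^(8/3) + C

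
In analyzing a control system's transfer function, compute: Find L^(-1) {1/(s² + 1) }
L^(-1){w/(s²+w²)}=sin(wt)
Here w=1

Answer: sin(t)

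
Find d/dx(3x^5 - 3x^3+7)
Power rule: d/dx(ax^n)=n·a·x^(n-1)
Term by term: 15·x^4-9·x^2

Answer: 15x^4-9x^2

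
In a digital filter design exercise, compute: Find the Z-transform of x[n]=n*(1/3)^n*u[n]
Using the property Z{n * a^n * u[n]}=az/(z-a)^2
With a=1/3: X(z)=(1/3)z/(z - 1/3)^2, |z| > 1/3

Answer: (1/3)z/(z - 1/3)^2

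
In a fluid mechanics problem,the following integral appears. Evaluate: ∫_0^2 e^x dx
Antiderivative: e^x
Evaluate: (e^2 - 1)

Answer: e^2 - 1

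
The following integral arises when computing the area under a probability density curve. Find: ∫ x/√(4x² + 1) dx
Let u = 4x² + 1, du = 8x dx
∫ (1/8)·u^(-1/2) du = √u/4 + C

Answer: √(4x² + 1)/4 + C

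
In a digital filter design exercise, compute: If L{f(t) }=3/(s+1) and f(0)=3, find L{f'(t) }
L{f'(t)} = s·F(s) - f(0) = 3s/(s+1)-3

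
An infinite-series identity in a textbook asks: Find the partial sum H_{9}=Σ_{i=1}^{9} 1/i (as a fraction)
H_9 = 1 + 1/2 + 1/3 + ... + 1/9
= 7129/2520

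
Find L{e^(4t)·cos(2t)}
First shifting: L{e^(at)f(t)}=F(s-a)
L{cos(2t)}=s/(s² + 4)
Shift: (s-4)/((s-4)² + 4)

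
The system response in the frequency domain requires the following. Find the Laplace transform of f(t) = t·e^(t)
L{t·e^(at)} = 1/(s-a)²
L{t·e^(t)} = 1/(s-1)²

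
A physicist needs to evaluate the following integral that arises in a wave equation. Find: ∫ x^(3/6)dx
Power rule: ∫ x^(1/2) dx = x^(3/2)/(3/2) + C

Answer: (2/3)·x^(3/2) + C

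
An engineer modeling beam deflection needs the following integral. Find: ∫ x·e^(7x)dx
Integration by parts: u=x, dv=e^(7x) dx
du=dx, v=e^(7x)/7
=x·e^(7x)/7 - ∫ e^(7x)/7 dx
=x·e^(7x)/7 - e^(7x)/49 + C

Answer: e^(7x)(x/7 - 1/49) + C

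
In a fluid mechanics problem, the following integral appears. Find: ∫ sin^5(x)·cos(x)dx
Let u=sin(x), du=cos(x) dx
∫ u^5 du=u^6/6 + C

Answer: sin^6(x)/6 + C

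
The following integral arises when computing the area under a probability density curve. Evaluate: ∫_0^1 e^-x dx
Antiderivative: -e^-x
Evaluate: -(e^-1-1)

Answer: (e^-1-1)/(-1)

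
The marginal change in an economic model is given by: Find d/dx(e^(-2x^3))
Chain rule: d/dx[e^u] = e^u · u' where u = -2x^3
u' = -6x^2

Answer: -6x^2·e^(-2x^3)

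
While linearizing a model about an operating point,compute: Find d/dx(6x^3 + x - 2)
Power rule: d/dx(ax^n) = n·a·x^(n-1)
Term by term: 18·x^2+1

Answer: 18x^2+1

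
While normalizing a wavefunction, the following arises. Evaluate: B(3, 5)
B(x,y)=Γ(x)Γ(y)/Γ(x + y)=(x-1)!(y-1)!/(x + y-1)!
B(3,5)=2!·4!/7!=1/105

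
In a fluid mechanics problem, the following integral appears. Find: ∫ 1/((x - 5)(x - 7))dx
Partial fractions: 1/((x-5)(x-7))=A/(x-5) + B/(x-7)
A=-1/2, B=1/2
∫ [-1/2· 1/(x-5) + 1/2· 1/(x-7)] dx
=(1/2)[ln|x-7| - ln|x-5|] + C

Answer: (1/2)·ln|(x-7)/(x-5)| + C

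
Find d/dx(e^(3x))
Chain rule: d/dx[e^u]=e^u · u' where u=3x
u'=3

Answer: 3·e^(3x)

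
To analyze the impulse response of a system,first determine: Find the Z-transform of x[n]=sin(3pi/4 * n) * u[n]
Z{sin(w0 * n) * u[n]}=z * sin(w0)/(z^2-2z * cos(w0)+1)
With w0=3pi/4: X(z)=z * sin(3pi/4)/(z^2-2z * cos(3pi/4)+1)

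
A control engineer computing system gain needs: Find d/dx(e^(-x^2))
Chain rule: d/dx[e^u] = e^u · u' where u = -x^2
u' = -2x

Answer: -2x·e^(-x^2)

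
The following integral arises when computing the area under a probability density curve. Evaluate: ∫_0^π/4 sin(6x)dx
Antiderivative: -cos(6x)/6
Evaluate at bounds: [-cos(6·π/4)/6] - [-cos(6·0)/6]
= (-(0)+(1))/6 = 1/6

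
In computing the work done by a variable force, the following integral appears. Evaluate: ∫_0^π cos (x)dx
Antiderivative: sin(x)
Evaluate at bounds: [sin(1·π)/1] - [sin(1·0)/1]
= ((0) - (0))/1 = 0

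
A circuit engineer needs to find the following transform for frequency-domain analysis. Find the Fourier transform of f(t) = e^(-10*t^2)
The Fourier transform of a Gaussian e^(-a * t^2) is sqrt(pi/a) * e^(-omega^2/(4a)).
With a = 10: F(omega) = sqrt(pi/10) * e^(-omega^2/40)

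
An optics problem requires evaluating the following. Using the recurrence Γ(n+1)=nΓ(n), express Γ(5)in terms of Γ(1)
Γ(5) = 4Γ(4) = 4·3Γ(3) = ... = 4!·Γ(1) = 24·Γ(1)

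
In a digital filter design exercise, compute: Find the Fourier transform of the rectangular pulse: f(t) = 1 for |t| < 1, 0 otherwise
F(omega) = integral from -1 to 1 of e^(-j * omega * t) dt
= 2 * sin(1 * omega)/omega = 2 * sinc(1 * omega/pi)

Answer: 2 * sin(1 * omega)/omega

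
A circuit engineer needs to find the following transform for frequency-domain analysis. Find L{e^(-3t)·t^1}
First shifting: L{e^(at)f(t)} = F(s-a)
L{t^1} = 1/s^2
Shift s → s + 3: 1/(s + 3)^2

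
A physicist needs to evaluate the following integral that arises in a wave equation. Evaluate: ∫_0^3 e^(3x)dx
Antiderivative: (1/3)e^(3x)
Evaluate: (1/3)(e^9-1)

Answer: (e^9-1)/3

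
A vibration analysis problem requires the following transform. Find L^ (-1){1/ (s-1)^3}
L^(-1){1/(s-a)^n}=t^(n-1)·e^(at)/(n-1)!
Here a=1, n=3: t^2·e^(t)/2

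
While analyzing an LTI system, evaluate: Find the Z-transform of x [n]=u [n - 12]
Using the time-shift property: Z{u[n-12]} = z^(-12) * z/(z-1)
= z^(-11)/(z-1)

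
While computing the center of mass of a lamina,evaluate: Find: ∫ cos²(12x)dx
Using identity cos²(u)=(1 + cos(2u))/2:
∫ (1 + cos(24x))/2 dx=x/2 + sin(24x)/48 + C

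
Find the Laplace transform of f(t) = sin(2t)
L{sin(wt)} = w/(s²+w²)
L{sin(2t)} = 2/(s²+4)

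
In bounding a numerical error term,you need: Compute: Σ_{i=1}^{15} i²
Using formula: Σ i^2 = n(n + 1)(2n + 1)/6 = 15·16·31/6 = 1240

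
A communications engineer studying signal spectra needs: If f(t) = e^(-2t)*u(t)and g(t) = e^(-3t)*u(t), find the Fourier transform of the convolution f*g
By the convolution theorem: F{f*g}=F(omega)*G(omega)
F(omega)=1/(2+j*omega), G(omega)=1/(3+j*omega)
F{f*g}=1/((2+j*omega)(3+j*omega))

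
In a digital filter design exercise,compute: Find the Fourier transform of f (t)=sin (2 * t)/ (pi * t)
sin(W*t)/(pi*t)=(W/pi)*sinc(W*t/pi) is the impulse response of the ideal low-pass filter with cutoff W (here W=2).
Its Fourier transform is a rectangular function:
F(omega)=1 for |omega| < 2, 0 otherwise

Answer: rect(omega/4) [i.e., 1 for |omega| < 2, 0 otherwise]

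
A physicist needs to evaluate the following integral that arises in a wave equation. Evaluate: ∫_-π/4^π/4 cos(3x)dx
Antiderivative: sin(3x)/3
Evaluate at bounds: [sin(3·π/4)/3] - [sin(3·-π/4)/3]
= ((√2/2) - (-√2/2))/3 = √2/3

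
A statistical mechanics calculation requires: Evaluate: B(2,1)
B(x,y) = Γ(x)Γ(y)/Γ(x+y) = (x-1)!(y-1)!/(x+y-1)!
B(2,1) = 1!·0!/2! = 1/2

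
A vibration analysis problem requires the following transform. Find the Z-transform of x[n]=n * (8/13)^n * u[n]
Using the property Z{n*a^n*u[n]} = az/(z-a)^2
With a = 8/13: X(z) = (8/13)z/(z - 8/13)^2, |z| > 8/13

Answer: (8/13)z/(z - 8/13)^2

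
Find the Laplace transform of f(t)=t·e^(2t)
L{t·e^(at)}=1/(s-a)²
L{t·e^(2t)}=1/(s-2)²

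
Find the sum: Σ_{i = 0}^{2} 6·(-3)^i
Geometric series: S = a(1 - r^n)/(1 - r)
a = 6, r = -3, n = 3
S = 6(1+27)/4 = 42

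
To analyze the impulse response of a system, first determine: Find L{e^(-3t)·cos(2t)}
First shifting: L{e^(at)f(t)}=F(s-a)
L{cos(2t)}=s/(s² + 4)
Shift: (s + 3)/((s + 3)² + 4)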